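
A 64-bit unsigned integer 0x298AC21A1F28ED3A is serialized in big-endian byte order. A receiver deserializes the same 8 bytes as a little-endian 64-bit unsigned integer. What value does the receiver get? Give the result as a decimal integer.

4246094137738299945

Stored big-endian, the bytes at ascending addresses are 29 8A C2 1A 1F 28 ED 3A.
Read back as little-endian, the first byte is least significant, giving 0x3AED281F1AC28A29.
0x3AED281F1AC28A29 = 4246094137738299945.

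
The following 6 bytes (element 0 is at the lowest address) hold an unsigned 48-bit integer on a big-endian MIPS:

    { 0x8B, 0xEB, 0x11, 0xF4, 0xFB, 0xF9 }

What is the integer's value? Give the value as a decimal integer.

153841734843385

In big-endian order the high byte comes first in memory.
The bytes are already most-significant first: 0x8BEB11F4FBF9.
0x8BEB11F4FBF9 = 153841734843385.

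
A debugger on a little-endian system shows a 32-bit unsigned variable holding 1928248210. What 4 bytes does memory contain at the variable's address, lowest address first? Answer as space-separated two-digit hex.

1928248210 in hexadecimal, padded to 32 bits, is 0x72EEBB92.
Split into bytes (most-significant first): 72 EE BB 92.
Little-endian stores the least-significant byte at the lowest address.
So at ascending addresses the bytes are 92 BB EE 72.

92 BB EE 72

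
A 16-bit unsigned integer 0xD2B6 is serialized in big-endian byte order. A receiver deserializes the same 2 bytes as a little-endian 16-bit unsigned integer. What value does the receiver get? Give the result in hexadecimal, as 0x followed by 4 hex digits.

0xB6D2

Stored big-endian, the bytes at ascending addresses are D2 B6.
Read back as little-endian, the first byte is least significant, giving 0xB6D2.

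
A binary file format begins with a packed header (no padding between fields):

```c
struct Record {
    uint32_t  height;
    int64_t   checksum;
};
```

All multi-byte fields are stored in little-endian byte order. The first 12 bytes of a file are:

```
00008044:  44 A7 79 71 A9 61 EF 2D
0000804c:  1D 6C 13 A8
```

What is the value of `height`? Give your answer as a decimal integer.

1903798084

`height` is the first field, at byte offset 0, occupying 4 bytes.
Bytes at offsets 0..3: 44 A7 79 71.
Little-endian: lowest address holds the least-significant byte.
Reassemble most-significant byte first: 71 79 A7 44 → 0x7179A744.
0x7179A744 = 1903798084.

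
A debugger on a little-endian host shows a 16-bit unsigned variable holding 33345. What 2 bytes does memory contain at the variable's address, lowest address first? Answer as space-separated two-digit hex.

41 82

33345 in hexadecimal, padded to 16 bits, is 0x8241.
Split into bytes (most-significant first): 82 41.
In little-endian order the low byte comes first in memory.
So at ascending addresses the bytes are 41 82.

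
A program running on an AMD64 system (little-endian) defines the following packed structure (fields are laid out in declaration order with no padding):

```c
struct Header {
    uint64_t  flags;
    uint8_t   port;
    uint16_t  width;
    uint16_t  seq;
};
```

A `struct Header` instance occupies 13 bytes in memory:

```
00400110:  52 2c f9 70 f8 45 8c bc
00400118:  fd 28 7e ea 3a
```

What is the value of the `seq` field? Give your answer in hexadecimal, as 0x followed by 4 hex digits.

0x3AEA

`seq` follows `flags` (8 B), `port` (1 B), `width` (2 B), so it starts at offset 8 + 1 + 2 = 11 and occupies 2 bytes.
Bytes at offsets 11..12: EA 3A.
In little-endian order the low byte comes first in memory.
Reassemble most-significant byte first: 3A EA → 0x3AEA.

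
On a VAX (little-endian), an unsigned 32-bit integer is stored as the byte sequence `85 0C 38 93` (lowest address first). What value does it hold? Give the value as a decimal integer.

2469923973

In little-endian order the low byte comes first in memory.
Reassemble most-significant byte first: 93 38 0C 85 → 0x93380C85.
0x93380C85 = 2469923973.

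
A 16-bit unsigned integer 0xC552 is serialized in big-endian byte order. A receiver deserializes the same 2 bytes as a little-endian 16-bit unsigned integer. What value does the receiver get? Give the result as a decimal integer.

21189

Stored big-endian, the bytes at ascending addresses are C5 52.
Read back as little-endian, the first byte is least significant, giving 0x52C5.
0x52C5 = 21189.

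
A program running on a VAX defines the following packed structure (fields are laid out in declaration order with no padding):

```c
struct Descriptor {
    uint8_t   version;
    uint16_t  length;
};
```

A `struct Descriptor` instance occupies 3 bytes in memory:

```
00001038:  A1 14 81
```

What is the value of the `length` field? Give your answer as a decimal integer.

`length` follows `version` (1 byte), so it starts at byte offset 1 and occupies 2 bytes.
Bytes at offsets 1..2: 14 81.
In little-endian order the low byte comes first in memory.
Reassemble most-significant byte first: 81 14 → 0x8114.
0x8114 = 33044.

33044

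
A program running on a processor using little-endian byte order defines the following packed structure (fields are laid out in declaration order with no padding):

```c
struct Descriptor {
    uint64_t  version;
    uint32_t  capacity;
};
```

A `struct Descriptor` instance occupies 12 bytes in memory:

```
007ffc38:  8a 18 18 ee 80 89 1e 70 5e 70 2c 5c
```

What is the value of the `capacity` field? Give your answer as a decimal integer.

`capacity` follows `version` (8 bytes), so it starts at byte offset 8 and occupies 4 bytes.
Bytes at offsets 8..11: 5E 70 2C 5C.
Little-endian: lowest address holds the least-significant byte.
Reassemble most-significant byte first: 5C 2C 70 5E → 0x5C2C705E.
0x5C2C705E = 1546416222.

1546416222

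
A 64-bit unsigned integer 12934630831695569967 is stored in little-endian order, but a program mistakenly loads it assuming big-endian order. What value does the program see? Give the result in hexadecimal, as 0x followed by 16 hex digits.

12934630831695569967 in 64-bit hexadecimal is 0xB3810A35F807A42F.
Stored little-endian, the bytes at ascending addresses are 2F A4 07 F8 35 0A 81 B3.
Read back as big-endian, the last byte is least significant, giving 0x2FA407F8350A81B3.

0x2FA407F8350A81B3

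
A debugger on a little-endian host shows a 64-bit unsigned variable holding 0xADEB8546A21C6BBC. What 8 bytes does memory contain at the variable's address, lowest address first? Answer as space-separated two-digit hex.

BC 6B 1C A2 46 85 EB AD

Split into bytes (most-significant first): AD EB 85 46 A2 1C 6B BC.
Little-endian stores the least-significant byte at the lowest address.
So at ascending addresses the bytes are BC 6B 1C A2 46 85 EB AD.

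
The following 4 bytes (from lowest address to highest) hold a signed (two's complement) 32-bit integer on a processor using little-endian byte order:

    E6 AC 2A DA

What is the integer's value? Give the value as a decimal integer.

In little-endian order the low byte comes first in memory.
Reassemble most-significant byte first: DA 2A AC E6 → 0xDA2AACE6.
Top bit is set, so as a signed 32-bit value this is 0xDA2AACE6 − 2^32 = -634737434.

-634737434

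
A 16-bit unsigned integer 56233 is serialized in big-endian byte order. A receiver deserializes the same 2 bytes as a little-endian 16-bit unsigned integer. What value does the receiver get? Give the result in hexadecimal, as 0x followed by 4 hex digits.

0xA9DB

56233 in 16-bit hexadecimal is 0xDBA9.
Stored big-endian, the bytes at ascending addresses are DB A9.
Read back as little-endian, the first byte is least significant, giving 0xA9DB.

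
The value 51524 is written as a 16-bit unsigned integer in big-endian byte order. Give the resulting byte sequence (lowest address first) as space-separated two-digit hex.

C9 44

51524 in hexadecimal, padded to 16 bits, is 0xC944.
Split into bytes (most-significant first): C9 44.
Big-endian: lowest address holds the most-significant byte.
So the memory order matches the most-significant-first order: C9 44.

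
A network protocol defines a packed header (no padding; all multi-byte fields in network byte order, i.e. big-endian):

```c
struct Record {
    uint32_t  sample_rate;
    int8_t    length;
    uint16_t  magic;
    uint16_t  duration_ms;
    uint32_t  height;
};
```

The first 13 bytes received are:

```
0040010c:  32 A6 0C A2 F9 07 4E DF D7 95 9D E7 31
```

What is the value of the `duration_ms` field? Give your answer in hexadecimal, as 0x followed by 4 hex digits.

0xDFD7

`duration_ms` follows `sample_rate` (4 B), `length` (1 B), `magic` (2 B), so it starts at offset 4 + 1 + 2 = 7 and occupies 2 bytes.
Bytes at offsets 7..8: DF D7.
Big-endian: lowest address holds the most-significant byte.
The bytes are already most-significant first: 0xDFD7.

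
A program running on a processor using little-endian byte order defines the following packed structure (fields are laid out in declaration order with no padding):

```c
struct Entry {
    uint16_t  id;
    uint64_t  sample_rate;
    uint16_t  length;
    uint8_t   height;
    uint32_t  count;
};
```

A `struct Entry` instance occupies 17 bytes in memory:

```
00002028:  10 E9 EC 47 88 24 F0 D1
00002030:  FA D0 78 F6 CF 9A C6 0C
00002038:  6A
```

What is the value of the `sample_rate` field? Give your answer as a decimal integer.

15058579133401941996

`sample_rate` follows `id` (2 bytes), so it starts at byte offset 2 and occupies 8 bytes.
Bytes at offsets 2..9: EC 47 88 24 F0 D1 FA D0.
Little-endian: lowest address holds the least-significant byte.
Reassemble most-significant byte first: D0 FA D1 F0 24 88 47 EC → 0xD0FAD1F0248847EC.
0xD0FAD1F0248847EC = 15058579133401941996.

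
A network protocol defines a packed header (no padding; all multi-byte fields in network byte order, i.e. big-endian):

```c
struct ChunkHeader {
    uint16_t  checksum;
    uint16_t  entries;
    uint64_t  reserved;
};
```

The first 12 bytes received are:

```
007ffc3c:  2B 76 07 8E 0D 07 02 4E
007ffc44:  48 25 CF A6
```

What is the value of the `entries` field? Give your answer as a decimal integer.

1934

`entries` follows `checksum` (2 bytes), so it starts at byte offset 2 and occupies 2 bytes.
Bytes at offsets 2..3: 07 8E.
Big-endian stores the most-significant byte at the lowest address.
The bytes are already most-significant first: 0x078E.
0x078E = 1934.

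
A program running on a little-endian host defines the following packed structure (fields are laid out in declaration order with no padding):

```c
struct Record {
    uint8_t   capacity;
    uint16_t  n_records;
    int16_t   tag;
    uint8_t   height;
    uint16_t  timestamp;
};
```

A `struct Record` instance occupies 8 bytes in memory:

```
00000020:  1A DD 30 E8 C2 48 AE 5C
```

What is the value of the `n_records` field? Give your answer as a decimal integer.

12509

`n_records` follows `capacity` (1 byte), so it starts at byte offset 1 and occupies 2 bytes.
Bytes at offsets 1..2: DD 30.
Little-endian stores the least-significant byte at the lowest address.
Reassemble most-significant byte first: 30 DD → 0x30DD.
0x30DD = 12509.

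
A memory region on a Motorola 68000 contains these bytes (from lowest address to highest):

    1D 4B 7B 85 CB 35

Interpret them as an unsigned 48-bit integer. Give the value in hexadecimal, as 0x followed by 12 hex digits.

Big-endian: lowest address holds the most-significant byte.
The bytes are already most-significant first: 0x1D4B7B85CB35.

0x1D4B7B85CB35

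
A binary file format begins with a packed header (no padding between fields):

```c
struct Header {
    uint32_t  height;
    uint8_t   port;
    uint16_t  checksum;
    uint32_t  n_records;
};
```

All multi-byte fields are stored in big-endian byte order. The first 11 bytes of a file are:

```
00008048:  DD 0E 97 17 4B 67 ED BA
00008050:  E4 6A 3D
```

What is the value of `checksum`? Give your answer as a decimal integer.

26605

`checksum` follows `height` (4 B), `port` (1 B), so it starts at offset 4 + 1 = 5 and occupies 2 bytes.
Bytes at offsets 5..6: 67 ED.
In big-endian order the high byte comes first in memory.
The bytes are already most-significant first: 0x67ED.
0x67ED = 26605.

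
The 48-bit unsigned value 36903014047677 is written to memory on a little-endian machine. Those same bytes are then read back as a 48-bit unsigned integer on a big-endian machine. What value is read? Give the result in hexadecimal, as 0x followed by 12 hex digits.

0xBD1F0B279021

36903014047677 in 48-bit hexadecimal is 0x2190270B1FBD.
Stored little-endian, the bytes at ascending addresses are BD 1F 0B 27 90 21.
Read back as big-endian, the last byte is least significant, giving 0xBD1F0B279021.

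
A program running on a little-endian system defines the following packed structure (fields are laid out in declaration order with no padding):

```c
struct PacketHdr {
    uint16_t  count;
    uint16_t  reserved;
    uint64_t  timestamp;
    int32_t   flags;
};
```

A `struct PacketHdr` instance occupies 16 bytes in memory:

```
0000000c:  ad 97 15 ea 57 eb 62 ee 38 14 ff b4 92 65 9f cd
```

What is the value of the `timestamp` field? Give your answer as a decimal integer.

`timestamp` follows `count` (2 B), `reserved` (2 B), so it starts at offset 2 + 2 = 4 and occupies 8 bytes.
Bytes at offsets 4..11: 57 EB 62 EE 38 14 FF B4.
Little-endian stores the least-significant byte at the lowest address.
Reassemble most-significant byte first: B4 FF 14 38 EE 62 EB 57 → 0xB4FF1438EE62EB57.
0xB4FF1438EE62EB57 = 13042165280638430039.

13042165280638430039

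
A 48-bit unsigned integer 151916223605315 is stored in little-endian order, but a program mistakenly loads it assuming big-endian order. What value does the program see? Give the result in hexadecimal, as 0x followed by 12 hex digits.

151916223605315 in 48-bit hexadecimal is 0x8A2AC08B2A43.
Stored little-endian, the bytes at ascending addresses are 43 2A 8B C0 2A 8A.
Read back as big-endian, the last byte is least significant, giving 0x432A8BC02A8A.

0x432A8BC02A8A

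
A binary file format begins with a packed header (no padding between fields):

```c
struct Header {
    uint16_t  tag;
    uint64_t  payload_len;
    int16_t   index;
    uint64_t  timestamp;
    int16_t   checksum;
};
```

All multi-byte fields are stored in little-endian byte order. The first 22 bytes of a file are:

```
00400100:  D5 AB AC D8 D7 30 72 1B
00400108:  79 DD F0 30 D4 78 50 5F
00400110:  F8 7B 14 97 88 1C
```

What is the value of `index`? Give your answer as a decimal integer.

12528

`index` follows `tag` (2 B), `payload_len` (8 B), so it starts at offset 2 + 8 = 10 and occupies 2 bytes.
Bytes at offsets 10..11: F0 30.
Little-endian: lowest address holds the least-significant byte.
Reassemble most-significant byte first: 30 F0 → 0x30F0.
0x30F0 = 12528.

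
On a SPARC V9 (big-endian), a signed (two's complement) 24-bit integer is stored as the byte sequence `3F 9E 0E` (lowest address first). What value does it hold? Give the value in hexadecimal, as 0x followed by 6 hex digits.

0x3F9E0E

Big-endian: lowest address holds the most-significant byte.
The bytes are already most-significant first: 0x3F9E0E.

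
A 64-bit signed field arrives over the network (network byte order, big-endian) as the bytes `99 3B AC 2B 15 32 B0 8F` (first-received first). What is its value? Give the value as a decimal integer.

-7405135861241433969

Big-endian: lowest address holds the most-significant byte.
The bytes are already most-significant first: 0x993BAC2B1532B08F.
Top bit is set, so as a signed 64-bit value this is 0x993BAC2B1532B08F − 2^64 = -7405135861241433969.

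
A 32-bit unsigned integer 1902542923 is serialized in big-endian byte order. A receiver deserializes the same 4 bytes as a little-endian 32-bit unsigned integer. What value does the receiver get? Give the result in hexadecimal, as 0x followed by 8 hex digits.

0x4B806671

1902542923 in 32-bit hexadecimal is 0x7166804B.
Stored big-endian, the bytes at ascending addresses are 71 66 80 4B.
Read back as little-endian, the first byte is least significant, giving 0x4B806671.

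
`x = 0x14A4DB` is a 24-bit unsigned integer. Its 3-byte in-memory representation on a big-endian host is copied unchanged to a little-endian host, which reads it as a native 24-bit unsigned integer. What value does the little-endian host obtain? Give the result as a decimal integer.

Stored big-endian, the bytes at ascending addresses are 14 A4 DB.
Read back as little-endian, the first byte is least significant, giving 0xDBA414.
0xDBA414 = 14394388.

14394388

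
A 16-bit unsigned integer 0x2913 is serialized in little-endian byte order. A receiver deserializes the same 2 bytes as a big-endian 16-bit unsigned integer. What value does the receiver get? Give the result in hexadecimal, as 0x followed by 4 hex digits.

Stored little-endian, the bytes at ascending addresses are 13 29.
Read back as big-endian, the last byte is least significant, giving 0x1329.

0x1329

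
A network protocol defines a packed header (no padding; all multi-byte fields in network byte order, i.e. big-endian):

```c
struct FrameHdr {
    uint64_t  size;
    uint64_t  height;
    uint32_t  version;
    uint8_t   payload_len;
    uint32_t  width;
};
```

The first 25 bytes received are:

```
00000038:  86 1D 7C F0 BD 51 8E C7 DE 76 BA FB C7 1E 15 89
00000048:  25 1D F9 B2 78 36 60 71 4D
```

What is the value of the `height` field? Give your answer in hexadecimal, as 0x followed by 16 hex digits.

`height` follows `size` (8 bytes), so it starts at byte offset 8 and occupies 8 bytes.
Bytes at offsets 8..15: DE 76 BA FB C7 1E 15 89.
In big-endian order the high byte comes first in memory.
The bytes are already most-significant first: 0xDE76BAFBC71E1589.

0xDE76BAFBC71E1589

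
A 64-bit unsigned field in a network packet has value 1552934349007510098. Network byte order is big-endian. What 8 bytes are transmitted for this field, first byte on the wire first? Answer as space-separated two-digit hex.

1552934349007510098 in hexadecimal, padded to 64 bits, is 0x158D219008185A52.
Split into bytes (most-significant first): 15 8D 21 90 08 18 5A 52.
Big-endian: lowest address holds the most-significant byte.
So the memory order matches the most-significant-first order: 15 8D 21 90 08 18 5A 52.

15 8D 21 90 08 18 5A 52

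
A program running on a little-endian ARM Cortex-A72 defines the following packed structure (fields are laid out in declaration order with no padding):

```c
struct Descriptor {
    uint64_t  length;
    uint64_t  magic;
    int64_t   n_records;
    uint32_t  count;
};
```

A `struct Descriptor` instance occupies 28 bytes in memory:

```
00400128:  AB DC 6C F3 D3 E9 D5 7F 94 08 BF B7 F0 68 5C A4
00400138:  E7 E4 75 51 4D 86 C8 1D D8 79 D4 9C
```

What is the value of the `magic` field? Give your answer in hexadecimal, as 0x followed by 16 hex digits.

`magic` follows `length` (8 bytes), so it starts at byte offset 8 and occupies 8 bytes.
Bytes at offsets 8..15: 94 08 BF B7 F0 68 5C A4.
Little-endian stores the least-significant byte at the lowest address.
Reassemble most-significant byte first: A4 5C 68 F0 B7 BF 08 94 → 0xA45C68F0B7BF0894.

0xA45C68F0B7BF0894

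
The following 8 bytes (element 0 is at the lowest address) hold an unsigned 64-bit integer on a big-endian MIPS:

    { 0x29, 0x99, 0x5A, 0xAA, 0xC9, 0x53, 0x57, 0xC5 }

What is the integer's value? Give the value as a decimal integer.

2997526716560398277

In big-endian order the high byte comes first in memory.
The bytes are already most-significant first: 0x29995AAAC95357C5.
0x29995AAAC95357C5 = 2997526716560398277.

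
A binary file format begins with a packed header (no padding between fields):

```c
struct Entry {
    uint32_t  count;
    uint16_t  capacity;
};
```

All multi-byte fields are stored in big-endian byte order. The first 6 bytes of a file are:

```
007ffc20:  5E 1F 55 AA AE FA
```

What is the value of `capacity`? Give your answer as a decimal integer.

44794

`capacity` follows `count` (4 bytes), so it starts at byte offset 4 and occupies 2 bytes.
Bytes at offsets 4..5: AE FA.
In big-endian order the high byte comes first in memory.
The bytes are already most-significant first: 0xAEFA.
0xAEFA = 44794.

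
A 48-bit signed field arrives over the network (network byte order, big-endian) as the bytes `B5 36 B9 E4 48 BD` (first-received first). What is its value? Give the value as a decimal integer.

-82228325103427

Big-endian: lowest address holds the most-significant byte.
The bytes are already most-significant first: 0xB536B9E448BD.
Top bit is set, so as a signed 48-bit value this is 0xB536B9E448BD − 2^48 = -82228325103427.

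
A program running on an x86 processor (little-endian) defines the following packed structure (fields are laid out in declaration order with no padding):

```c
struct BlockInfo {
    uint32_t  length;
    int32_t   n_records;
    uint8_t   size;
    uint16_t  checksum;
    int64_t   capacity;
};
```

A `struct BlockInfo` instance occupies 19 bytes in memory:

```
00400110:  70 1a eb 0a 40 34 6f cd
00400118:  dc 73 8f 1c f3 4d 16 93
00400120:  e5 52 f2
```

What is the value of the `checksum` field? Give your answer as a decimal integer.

`checksum` follows `length` (4 B), `n_records` (4 B), `size` (1 B), so it starts at offset 4 + 4 + 1 = 9 and occupies 2 bytes.
Bytes at offsets 9..10: 73 8F.
Little-endian stores the least-significant byte at the lowest address.
Reassemble most-significant byte first: 8F 73 → 0x8F73.
0x8F73 = 36723.

36723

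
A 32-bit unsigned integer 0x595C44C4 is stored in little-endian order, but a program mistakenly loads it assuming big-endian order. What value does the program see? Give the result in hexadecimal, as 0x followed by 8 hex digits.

0xC4445C59

Stored little-endian, the bytes at ascending addresses are C4 44 5C 59.
Read back as big-endian, the last byte is least significant, giving 0xC4445C59.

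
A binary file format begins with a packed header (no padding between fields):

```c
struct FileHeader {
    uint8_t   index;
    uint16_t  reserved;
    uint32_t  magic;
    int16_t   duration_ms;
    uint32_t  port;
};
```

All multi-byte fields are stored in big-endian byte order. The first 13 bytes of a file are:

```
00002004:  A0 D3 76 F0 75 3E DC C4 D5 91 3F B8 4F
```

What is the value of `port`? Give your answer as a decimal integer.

2436872271

`port` follows `index` (1 B), `reserved` (2 B), `magic` (4 B), `duration_ms` (2 B), so it starts at offset 1 + 2 + 4 + 2 = 9 and occupies 4 bytes.
Bytes at offsets 9..12: 91 3F B8 4F.
In big-endian order the high byte comes first in memory.
The bytes are already most-significant first: 0x913FB84F.
0x913FB84F = 2436872271.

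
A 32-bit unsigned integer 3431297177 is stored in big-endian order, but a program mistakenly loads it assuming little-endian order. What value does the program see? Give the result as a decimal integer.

3431297177 in 32-bit hexadecimal is 0xCC857099.
Stored big-endian, the bytes at ascending addresses are CC 85 70 99.
Read back as little-endian, the first byte is least significant, giving 0x997085CC.
0x997085CC = 2574288332.

2574288332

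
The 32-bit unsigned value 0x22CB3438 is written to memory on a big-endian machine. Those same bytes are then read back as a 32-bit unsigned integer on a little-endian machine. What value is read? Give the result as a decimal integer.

Stored big-endian, the bytes at ascending addresses are 22 CB 34 38.
Read back as little-endian, the first byte is least significant, giving 0x3834CB22.
0x3834CB22 = 942983970.

942983970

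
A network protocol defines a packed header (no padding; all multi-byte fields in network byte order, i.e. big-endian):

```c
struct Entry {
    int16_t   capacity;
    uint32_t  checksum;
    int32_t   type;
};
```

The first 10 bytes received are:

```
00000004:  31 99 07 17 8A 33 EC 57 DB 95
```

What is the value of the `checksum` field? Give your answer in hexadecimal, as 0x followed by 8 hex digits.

0x07178A33

`checksum` follows `capacity` (2 bytes), so it starts at byte offset 2 and occupies 4 bytes.
Bytes at offsets 2..5: 07 17 8A 33.
Big-endian: lowest address holds the most-significant byte.
The bytes are already most-significant first: 0x07178A33.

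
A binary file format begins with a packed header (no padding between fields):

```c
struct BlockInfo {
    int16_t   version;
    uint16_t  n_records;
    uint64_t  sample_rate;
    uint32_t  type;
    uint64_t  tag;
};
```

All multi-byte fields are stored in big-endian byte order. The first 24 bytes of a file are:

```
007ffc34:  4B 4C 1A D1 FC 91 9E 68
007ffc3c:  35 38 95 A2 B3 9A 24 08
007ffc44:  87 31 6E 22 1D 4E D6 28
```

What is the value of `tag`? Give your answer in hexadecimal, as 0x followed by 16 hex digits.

0x87316E221D4ED628

`tag` follows `version` (2 B), `n_records` (2 B), `sample_rate` (8 B), `type` (4 B), so it starts at offset 2 + 2 + 8 + 4 = 16 and occupies 8 bytes.
Bytes at offsets 16..23: 87 31 6E 22 1D 4E D6 28.
Big-endian stores the most-significant byte at the lowest address.
The bytes are already most-significant first: 0x87316E221D4ED628.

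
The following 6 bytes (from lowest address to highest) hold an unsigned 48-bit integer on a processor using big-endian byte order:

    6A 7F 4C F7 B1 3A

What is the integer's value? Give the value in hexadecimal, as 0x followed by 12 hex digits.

0x6A7F4CF7B13A

Big-endian stores the most-significant byte at the lowest address.
The bytes are already most-significant first: 0x6A7F4CF7B13A.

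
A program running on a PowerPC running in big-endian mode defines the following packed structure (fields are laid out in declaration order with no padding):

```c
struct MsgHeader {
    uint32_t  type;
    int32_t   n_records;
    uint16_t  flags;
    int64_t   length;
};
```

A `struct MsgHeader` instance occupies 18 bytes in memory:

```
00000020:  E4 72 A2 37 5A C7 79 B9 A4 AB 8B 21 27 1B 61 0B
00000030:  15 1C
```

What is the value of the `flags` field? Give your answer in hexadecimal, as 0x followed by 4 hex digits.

`flags` follows `type` (4 B), `n_records` (4 B), so it starts at offset 4 + 4 = 8 and occupies 2 bytes.
Bytes at offsets 8..9: A4 AB.
Big-endian stores the most-significant byte at the lowest address.
The bytes are already most-significant first: 0xA4AB.

0xA4AB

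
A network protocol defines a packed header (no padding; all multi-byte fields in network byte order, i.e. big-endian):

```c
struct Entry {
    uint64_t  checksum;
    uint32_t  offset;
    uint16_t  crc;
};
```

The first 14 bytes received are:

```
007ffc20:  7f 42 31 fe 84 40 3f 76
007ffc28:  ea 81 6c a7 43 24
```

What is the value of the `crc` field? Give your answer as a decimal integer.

`crc` follows `checksum` (8 B), `offset` (4 B), so it starts at offset 8 + 4 = 12 and occupies 2 bytes.
Bytes at offsets 12..13: 43 24.
Big-endian stores the most-significant byte at the lowest address.
The bytes are already most-significant first: 0x4324.
0x4324 = 17188.

17188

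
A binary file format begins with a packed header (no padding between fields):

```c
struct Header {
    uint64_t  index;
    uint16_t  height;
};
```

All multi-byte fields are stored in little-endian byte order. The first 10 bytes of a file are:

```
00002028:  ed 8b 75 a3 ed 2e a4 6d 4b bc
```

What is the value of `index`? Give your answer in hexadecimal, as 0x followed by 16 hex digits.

0x6DA42EEDA3758BED

`index` is the first field, at byte offset 0, occupying 8 bytes.
Bytes at offsets 0..7: ED 8B 75 A3 ED 2E A4 6D.
In little-endian order the low byte comes first in memory.
Reassemble most-significant byte first: 6D A4 2E ED A3 75 8B ED → 0x6DA42EEDA3758BED.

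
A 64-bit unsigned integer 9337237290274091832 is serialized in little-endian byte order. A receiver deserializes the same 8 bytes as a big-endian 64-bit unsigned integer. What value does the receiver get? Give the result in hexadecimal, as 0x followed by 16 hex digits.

9337237290274091832 in 64-bit hexadecimal is 0x819487D83E517338.
Stored little-endian, the bytes at ascending addresses are 38 73 51 3E D8 87 94 81.
Read back as big-endian, the last byte is least significant, giving 0x3873513ED8879481.

0x3873513ED8879481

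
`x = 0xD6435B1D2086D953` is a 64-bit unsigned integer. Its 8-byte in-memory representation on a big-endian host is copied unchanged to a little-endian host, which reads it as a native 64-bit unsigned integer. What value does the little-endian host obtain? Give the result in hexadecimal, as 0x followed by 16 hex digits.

0x53D986201D5B43D6

Stored big-endian, the bytes at ascending addresses are D6 43 5B 1D 20 86 D9 53.
Read back as little-endian, the first byte is least significant, giving 0x53D986201D5B43D6.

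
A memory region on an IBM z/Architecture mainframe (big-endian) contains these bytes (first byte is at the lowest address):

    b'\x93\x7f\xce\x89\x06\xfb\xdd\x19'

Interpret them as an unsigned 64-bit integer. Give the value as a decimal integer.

Big-endian stores the most-significant byte at the lowest address.
The bytes are already most-significant first: 0x937FCE8906FBDD19.
0x937FCE8906FBDD19 = 10628440733540670745.

10628440733540670745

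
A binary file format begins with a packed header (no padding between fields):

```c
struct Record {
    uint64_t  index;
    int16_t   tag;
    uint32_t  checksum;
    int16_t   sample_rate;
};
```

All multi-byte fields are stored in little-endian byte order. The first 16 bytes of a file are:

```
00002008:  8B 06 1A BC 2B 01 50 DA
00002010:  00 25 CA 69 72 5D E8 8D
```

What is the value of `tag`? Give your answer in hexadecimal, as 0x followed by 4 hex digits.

0x2500

`tag` follows `index` (8 bytes), so it starts at byte offset 8 and occupies 2 bytes.
Bytes at offsets 8..9: 00 25.
Little-endian stores the least-significant byte at the lowest address.
Reassemble most-significant byte first: 25 00 → 0x2500.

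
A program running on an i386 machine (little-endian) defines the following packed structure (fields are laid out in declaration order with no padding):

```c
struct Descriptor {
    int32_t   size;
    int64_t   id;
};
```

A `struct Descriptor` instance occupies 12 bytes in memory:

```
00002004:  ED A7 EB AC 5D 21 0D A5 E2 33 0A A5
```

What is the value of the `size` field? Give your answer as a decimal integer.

-1393842195

`size` is the first field, at byte offset 0, occupying 4 bytes.
Bytes at offsets 0..3: ED A7 EB AC.
In little-endian order the low byte comes first in memory.
Reassemble most-significant byte first: AC EB A7 ED → 0xACEBA7ED.
Top bit is set, so as a signed 32-bit value this is 0xACEBA7ED − 2^32 = -1393842195.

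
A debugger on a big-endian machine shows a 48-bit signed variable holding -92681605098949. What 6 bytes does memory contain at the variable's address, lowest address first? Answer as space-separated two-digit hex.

Two's complement of -92681605098949 in 48 bits: 92681605098949 = 0x544B1E262DC5; invert → 0xABB4E1D9D23A; add 1 → 0xABB4E1D9D23B.
Split into bytes (most-significant first): AB B4 E1 D9 D2 3B.
In big-endian order the high byte comes first in memory.
So the memory order matches the most-significant-first order: AB B4 E1 D9 D2 3B.

AB B4 E1 D9 D2 3B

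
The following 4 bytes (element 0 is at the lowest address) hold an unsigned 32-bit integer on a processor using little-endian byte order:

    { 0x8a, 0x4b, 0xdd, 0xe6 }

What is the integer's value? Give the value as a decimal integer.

Little-endian stores the least-significant byte at the lowest address.
Reassemble most-significant byte first: E6 DD 4B 8A → 0xE6DD4B8A.
0xE6DD4B8A = 3873262474.

3873262474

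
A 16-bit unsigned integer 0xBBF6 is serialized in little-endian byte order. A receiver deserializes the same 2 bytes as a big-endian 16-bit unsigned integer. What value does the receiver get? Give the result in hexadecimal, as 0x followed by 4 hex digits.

Stored little-endian, the bytes at ascending addresses are F6 BB.
Read back as big-endian, the last byte is least significant, giving 0xF6BB.

0xF6BB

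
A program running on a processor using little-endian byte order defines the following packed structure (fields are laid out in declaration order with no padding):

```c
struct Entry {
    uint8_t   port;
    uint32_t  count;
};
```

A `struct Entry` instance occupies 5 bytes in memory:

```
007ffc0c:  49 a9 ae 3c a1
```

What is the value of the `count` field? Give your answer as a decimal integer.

`count` follows `port` (1 byte), so it starts at byte offset 1 and occupies 4 bytes.
Bytes at offsets 1..4: A9 AE 3C A1.
Little-endian stores the least-significant byte at the lowest address.
Reassemble most-significant byte first: A1 3C AE A9 → 0xA13CAEA9.
0xA13CAEA9 = 2705108649.

2705108649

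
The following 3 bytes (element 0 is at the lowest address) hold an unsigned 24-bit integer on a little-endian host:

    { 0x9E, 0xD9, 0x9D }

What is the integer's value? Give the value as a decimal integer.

In little-endian order the low byte comes first in memory.
Reassemble most-significant byte first: 9D D9 9E → 0x9DD99E.
0x9DD99E = 10344862.

10344862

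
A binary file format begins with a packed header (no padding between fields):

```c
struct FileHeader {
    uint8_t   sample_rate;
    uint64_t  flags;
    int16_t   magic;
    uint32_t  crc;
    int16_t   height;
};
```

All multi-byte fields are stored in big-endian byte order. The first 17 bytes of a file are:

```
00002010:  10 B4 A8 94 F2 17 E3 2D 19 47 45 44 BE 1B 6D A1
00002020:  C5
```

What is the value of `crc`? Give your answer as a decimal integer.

`crc` follows `sample_rate` (1 B), `flags` (8 B), `magic` (2 B), so it starts at offset 1 + 8 + 2 = 11 and occupies 4 bytes.
Bytes at offsets 11..14: 44 BE 1B 6D.
Big-endian: lowest address holds the most-significant byte.
The bytes are already most-significant first: 0x44BE1B6D.
0x44BE1B6D = 1153309549.

1153309549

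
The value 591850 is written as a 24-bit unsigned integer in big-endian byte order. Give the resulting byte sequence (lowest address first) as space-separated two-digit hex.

591850 in hexadecimal, padded to 24 bits, is 0x0907EA.
Split into bytes (most-significant first): 09 07 EA.
Big-endian: lowest address holds the most-significant byte.
So the memory order matches the most-significant-first order: 09 07 EA.

09 07 EA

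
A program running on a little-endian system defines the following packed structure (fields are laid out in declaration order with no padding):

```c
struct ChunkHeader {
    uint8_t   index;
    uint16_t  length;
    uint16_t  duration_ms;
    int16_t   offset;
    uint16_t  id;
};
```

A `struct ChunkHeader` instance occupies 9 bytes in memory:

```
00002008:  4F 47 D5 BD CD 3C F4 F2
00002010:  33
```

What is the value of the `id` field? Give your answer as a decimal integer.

`id` follows `index` (1 B), `length` (2 B), `duration_ms` (2 B), `offset` (2 B), so it starts at offset 1 + 2 + 2 + 2 = 7 and occupies 2 bytes.
Bytes at offsets 7..8: F2 33.
In little-endian order the low byte comes first in memory.
Reassemble most-significant byte first: 33 F2 → 0x33F2.
0x33F2 = 13298.

13298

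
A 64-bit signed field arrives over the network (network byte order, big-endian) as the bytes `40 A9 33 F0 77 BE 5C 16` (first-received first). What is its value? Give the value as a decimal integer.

In big-endian order the high byte comes first in memory.
The bytes are already most-significant first: 0x40A933F077BE5C16.
0x40A933F077BE5C16 = 4659312397385620502.

4659312397385620502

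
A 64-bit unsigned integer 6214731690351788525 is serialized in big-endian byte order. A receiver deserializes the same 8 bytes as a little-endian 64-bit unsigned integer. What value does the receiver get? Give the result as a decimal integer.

17078151823755919190

6214731690351788525 in 64-bit hexadecimal is 0x563F298B99C801ED.
Stored big-endian, the bytes at ascending addresses are 56 3F 29 8B 99 C8 01 ED.
Read back as little-endian, the first byte is least significant, giving 0xED01C8998B293F56.
0xED01C8998B293F56 = 17078151823755919190.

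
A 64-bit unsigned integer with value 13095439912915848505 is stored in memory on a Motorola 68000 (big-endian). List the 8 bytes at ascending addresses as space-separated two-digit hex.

B5 BC 59 37 DA D2 4D 39

13095439912915848505 in hexadecimal, padded to 64 bits, is 0xB5BC5937DAD24D39.
Split into bytes (most-significant first): B5 BC 59 37 DA D2 4D 39.
In big-endian order the high byte comes first in memory.
So the memory order matches the most-significant-first order: B5 BC 59 37 DA D2 4D 39.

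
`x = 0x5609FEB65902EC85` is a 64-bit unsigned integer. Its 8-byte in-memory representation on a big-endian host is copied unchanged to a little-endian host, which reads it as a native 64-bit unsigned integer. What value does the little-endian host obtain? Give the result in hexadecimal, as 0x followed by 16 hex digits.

0x85EC0259B6FE0956

Stored big-endian, the bytes at ascending addresses are 56 09 FE B6 59 02 EC 85.
Read back as little-endian, the first byte is least significant, giving 0x85EC0259B6FE0956.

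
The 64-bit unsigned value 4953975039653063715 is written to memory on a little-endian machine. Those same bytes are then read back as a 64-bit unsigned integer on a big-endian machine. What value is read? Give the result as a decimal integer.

4953975039653063715 in 64-bit hexadecimal is 0x44C00E0D20AC2C23.
Stored little-endian, the bytes at ascending addresses are 23 2C AC 20 0D 0E C0 44.
Read back as big-endian, the last byte is least significant, giving 0x232CAC200D0EC044.
0x232CAC200D0EC044 = 2534589943960748100.

2534589943960748100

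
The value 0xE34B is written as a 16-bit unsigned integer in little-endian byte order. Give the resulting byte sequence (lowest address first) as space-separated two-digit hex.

Split into bytes (most-significant first): E3 4B.
In little-endian order the low byte comes first in memory.
So at ascending addresses the bytes are 4B E3.

4B E3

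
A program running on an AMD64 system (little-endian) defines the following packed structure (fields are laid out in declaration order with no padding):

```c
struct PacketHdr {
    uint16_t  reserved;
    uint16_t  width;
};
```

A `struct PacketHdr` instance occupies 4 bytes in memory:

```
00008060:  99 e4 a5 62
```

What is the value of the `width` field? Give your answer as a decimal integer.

`width` follows `reserved` (2 bytes), so it starts at byte offset 2 and occupies 2 bytes.
Bytes at offsets 2..3: A5 62.
Little-endian stores the least-significant byte at the lowest address.
Reassemble most-significant byte first: 62 A5 → 0x62A5.
0x62A5 = 25253.

25253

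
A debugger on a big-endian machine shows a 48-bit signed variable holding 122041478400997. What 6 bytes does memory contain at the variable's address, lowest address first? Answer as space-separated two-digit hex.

122041478400997 in hexadecimal, padded to 48 bits, is 0x6EFEFEF7CBE5.
Split into bytes (most-significant first): 6E FE FE F7 CB E5.
In big-endian order the high byte comes first in memory.
So the memory order matches the most-significant-first order: 6E FE FE F7 CB E5.

6E FE FE F7 CB E5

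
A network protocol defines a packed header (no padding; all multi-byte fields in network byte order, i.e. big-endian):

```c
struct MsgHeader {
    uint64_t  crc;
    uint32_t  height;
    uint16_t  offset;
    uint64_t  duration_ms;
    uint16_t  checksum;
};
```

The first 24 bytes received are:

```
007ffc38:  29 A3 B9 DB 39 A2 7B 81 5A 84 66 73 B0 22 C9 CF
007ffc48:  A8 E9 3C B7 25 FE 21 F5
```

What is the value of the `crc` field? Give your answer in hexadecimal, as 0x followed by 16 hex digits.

`crc` is the first field, at byte offset 0, occupying 8 bytes.
Bytes at offsets 0..7: 29 A3 B9 DB 39 A2 7B 81.
Big-endian: lowest address holds the most-significant byte.
The bytes are already most-significant first: 0x29A3B9DB39A27B81.

0x29A3B9DB39A27B81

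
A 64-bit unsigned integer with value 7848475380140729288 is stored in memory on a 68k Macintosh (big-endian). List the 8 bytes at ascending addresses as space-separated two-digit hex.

6C EB 62 C6 75 AF E3 C8

7848475380140729288 in hexadecimal, padded to 64 bits, is 0x6CEB62C675AFE3C8.
Split into bytes (most-significant first): 6C EB 62 C6 75 AF E3 C8.
Big-endian: lowest address holds the most-significant byte.
So the memory order matches the most-significant-first order: 6C EB 62 C6 75 AF E3 C8.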